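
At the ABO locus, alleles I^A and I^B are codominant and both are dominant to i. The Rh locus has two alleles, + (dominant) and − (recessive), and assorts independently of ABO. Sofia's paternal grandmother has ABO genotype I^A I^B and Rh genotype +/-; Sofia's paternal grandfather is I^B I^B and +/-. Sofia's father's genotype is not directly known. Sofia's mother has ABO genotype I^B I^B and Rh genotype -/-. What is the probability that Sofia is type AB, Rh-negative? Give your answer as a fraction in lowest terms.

Sofia's father's ABO genotype from I^A I^B × I^B I^B: 1/2 I^A I^B, 1/2 I^B I^B.
Crossing each possibility with the mother I^B I^B and summing P(type AB): 1/2·1/2 + 1/2·0 = 1/4.
Similarly for Rh via the father's Rh distribution: P(Rh-) = 1/2.
Independent loci: 1/4 × 1/2 = 1/8.

1/8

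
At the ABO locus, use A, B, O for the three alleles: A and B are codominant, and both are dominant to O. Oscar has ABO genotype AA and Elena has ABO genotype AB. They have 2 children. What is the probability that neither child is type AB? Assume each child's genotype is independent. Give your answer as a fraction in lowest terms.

ABO cross AA × AB → 1/2 A, 1/2 AB.
So P(type AB) = 1/2 per child.
P(not type AB) = 1/2 for one child; (1/2)^2 = 1/4.

1/4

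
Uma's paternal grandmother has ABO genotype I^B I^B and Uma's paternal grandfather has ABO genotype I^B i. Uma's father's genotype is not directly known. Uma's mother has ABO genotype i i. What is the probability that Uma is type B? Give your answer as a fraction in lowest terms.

Uma's father's ABO genotype from I^B I^B × I^B i: 1/2 I^B I^B, 1/2 I^B i.
Crossing each possibility with the mother i i and summing P(type B): 1/2·1 + 1/2·1/2 = 3/4.

3/4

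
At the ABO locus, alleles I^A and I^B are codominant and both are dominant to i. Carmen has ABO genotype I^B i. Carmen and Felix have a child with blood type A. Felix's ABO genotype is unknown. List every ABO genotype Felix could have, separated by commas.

For each candidate genotype of Felix, check whether crossing it with I^B i can produce every observed child phenotype.
  I^A I^A → possible child types {A, AB} ✓
  I^A I^B → possible child types {A, B, AB} ✓
  I^A i → possible child types {O, A, B, AB} ✓
  I^B I^B → possible child types {B} ✗
  I^B i → possible child types {O, B} ✗
  i i → possible child types {O, B} ✗

I^A I^A, I^A I^B, I^A i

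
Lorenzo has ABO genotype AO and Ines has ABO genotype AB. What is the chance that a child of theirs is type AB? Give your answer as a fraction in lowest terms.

ABO cross AO × AB → offspring phenotypes: 1/2 A, 1/4 B, 1/4 AB.
So P(type AB) = 1/4.

1/4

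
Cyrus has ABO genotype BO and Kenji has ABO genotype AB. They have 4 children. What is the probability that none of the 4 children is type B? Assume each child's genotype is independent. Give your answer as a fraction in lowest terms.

ABO cross BO × AB → 1/4 A, 1/2 B, 1/4 AB.
So P(type B) = 1/2 per child.
P(not type B) = 1/2 for one child; (1/2)^4 = 1/16.

1/16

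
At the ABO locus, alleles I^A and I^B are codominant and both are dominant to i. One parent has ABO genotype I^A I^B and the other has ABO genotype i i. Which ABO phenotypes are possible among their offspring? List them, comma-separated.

Gametes from I^A I^B × i i give offspring ABO genotypes I^A i, I^B i, i.e. phenotypes A, B.

A, B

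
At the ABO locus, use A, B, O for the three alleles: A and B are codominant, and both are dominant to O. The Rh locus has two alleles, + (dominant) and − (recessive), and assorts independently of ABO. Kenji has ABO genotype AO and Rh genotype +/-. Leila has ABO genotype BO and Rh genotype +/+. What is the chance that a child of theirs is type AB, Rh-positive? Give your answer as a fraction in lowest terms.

ABO cross AO × BO → offspring phenotypes: 1/4 O, 1/4 A, 1/4 B, 1/4 AB.
Rh cross +/- × +/+ → 1 Rh+.
Independent loci: P(type AB, Rh-positive) = 1/4 × 1 = 1/4.

1/4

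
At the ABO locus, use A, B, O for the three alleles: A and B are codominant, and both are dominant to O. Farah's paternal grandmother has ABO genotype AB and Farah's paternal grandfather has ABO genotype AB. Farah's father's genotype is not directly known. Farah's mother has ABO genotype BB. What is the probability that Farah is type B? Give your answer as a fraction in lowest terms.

1/2

Farah's father's ABO genotype from AB × AB: 1/4 AA, 1/2 AB, 1/4 BB.
Crossing each possibility with the mother BB and summing P(type B): 1/4·0 + 1/2·1/2 + 1/4·1 = 1/2.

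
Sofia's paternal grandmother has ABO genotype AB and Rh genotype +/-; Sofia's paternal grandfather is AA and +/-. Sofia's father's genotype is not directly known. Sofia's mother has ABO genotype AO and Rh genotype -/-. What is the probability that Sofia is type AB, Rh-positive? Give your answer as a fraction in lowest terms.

Sofia's father's ABO genotype from AB × AA: 1/2 AA, 1/2 AB.
Crossing each possibility with the mother AO and summing P(type AB): 1/2·0 + 1/2·1/4 = 1/8.
Similarly for Rh via the father's Rh distribution: P(Rh+) = 1/2.
Independent loci: 1/8 × 1/2 = 1/16.

1/16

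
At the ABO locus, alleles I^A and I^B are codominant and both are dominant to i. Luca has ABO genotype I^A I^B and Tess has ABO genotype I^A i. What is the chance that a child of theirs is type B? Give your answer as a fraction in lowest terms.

1/4

ABO cross I^A I^B × I^A i → offspring phenotypes: 1/2 A, 1/4 B, 1/4 AB.
So P(type B) = 1/4.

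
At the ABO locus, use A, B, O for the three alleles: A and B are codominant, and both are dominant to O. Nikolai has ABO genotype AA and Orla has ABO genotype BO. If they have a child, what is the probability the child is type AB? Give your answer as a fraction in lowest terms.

ABO cross AA × BO → offspring phenotypes: 1/2 A, 1/2 AB.
So P(type AB) = 1/2.

1/2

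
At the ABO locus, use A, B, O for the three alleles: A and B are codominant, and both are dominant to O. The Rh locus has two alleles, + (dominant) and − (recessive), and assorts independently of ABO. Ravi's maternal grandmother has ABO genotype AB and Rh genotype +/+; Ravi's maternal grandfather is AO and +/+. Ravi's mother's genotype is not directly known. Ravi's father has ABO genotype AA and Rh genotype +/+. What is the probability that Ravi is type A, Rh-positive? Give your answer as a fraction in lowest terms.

Ravi's mother's ABO genotype from AB × AO: 1/4 AA, 1/4 AB, 1/4 AO, 1/4 BO.
Crossing each possibility with the father AA and summing P(type A): 1/4·1 + 1/4·1/2 + 1/4·1 + 1/4·1/2 = 3/4.
Similarly for Rh via the mother's Rh distribution: P(Rh+) = 1.
Independent loci: 3/4 × 1 = 3/4.

3/4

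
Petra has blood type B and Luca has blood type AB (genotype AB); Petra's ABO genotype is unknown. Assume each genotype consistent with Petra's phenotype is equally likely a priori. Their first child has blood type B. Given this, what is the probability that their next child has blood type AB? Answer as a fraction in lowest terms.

3/8

Possible genotypes: Petra ∈ {BB, BO}; Luca ∈ {AB}.
Weight each parental genotype pair by prior × P(type-B child):
  BB × AB: posterior weight 1/2; P(next child type AB) = 1/2.
  BO × AB: posterior weight 1/2; P(next child type AB) = 1/4.
Weighted sum = 3/8.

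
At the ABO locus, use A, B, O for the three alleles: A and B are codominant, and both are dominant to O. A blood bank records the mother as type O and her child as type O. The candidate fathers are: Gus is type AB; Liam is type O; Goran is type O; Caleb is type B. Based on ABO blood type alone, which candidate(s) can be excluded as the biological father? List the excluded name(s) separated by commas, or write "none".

Gus

A candidate is excluded only if no genotype consistent with his phenotype could produce a type O child with a type O mother.
Gus (type AB): no genotype consistent with that phenotype can produce a type-O child with a type-O mother.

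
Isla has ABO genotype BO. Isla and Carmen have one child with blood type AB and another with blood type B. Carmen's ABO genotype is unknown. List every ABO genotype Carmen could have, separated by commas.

For each candidate genotype of Carmen, check whether crossing it with BO can produce every observed child phenotype.
  AA → possible child types {A, AB} ✗
  AB → possible child types {A, B, AB} ✓
  AO → possible child types {O, A, B, AB} ✓
  BB → possible child types {B} ✗
  BO → possible child types {O, B} ✗
  OO → possible child types {O, B} ✗

AB, AO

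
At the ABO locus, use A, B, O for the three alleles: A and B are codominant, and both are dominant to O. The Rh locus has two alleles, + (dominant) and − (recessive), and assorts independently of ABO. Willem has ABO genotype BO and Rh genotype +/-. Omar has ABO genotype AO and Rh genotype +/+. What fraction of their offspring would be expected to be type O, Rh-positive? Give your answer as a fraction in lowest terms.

1/4

ABO cross BO × AO → offspring phenotypes: 1/4 O, 1/4 A, 1/4 B, 1/4 AB.
Rh cross +/- × +/+ → 1 Rh+.
Independent loci: P(type O, Rh-positive) = 1/4 × 1 = 1/4.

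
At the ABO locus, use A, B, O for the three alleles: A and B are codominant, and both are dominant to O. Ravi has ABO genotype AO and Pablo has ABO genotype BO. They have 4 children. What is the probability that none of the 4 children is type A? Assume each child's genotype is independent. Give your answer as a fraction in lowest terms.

ABO cross AO × BO → 1/4 O, 1/4 A, 1/4 B, 1/4 AB.
So P(type A) = 1/4 per child.
P(not type A) = 3/4 for one child; (3/4)^4 = 81/256.

81/256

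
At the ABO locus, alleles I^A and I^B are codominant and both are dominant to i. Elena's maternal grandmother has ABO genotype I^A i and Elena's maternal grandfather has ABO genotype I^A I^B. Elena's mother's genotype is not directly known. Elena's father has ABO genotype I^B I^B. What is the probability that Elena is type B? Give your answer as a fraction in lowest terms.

1/2

Elena's mother's ABO genotype from I^A i × I^A I^B: 1/4 I^A I^A, 1/4 I^A I^B, 1/4 I^A i, 1/4 I^B i.
Crossing each possibility with the father I^B I^B and summing P(type B): 1/4·0 + 1/4·1/2 + 1/4·1/2 + 1/4·1 = 1/2.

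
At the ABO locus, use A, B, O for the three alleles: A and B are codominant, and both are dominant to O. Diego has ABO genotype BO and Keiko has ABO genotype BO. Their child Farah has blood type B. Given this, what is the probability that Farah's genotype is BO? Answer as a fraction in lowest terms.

Cross BO × BO → 1/4 BB, 1/2 BO, 1/4 OO.
Type-B genotypes among offspring: BB (1/4), BO (1/2); total 3/4.
P(BO | type B) = (1/2) / (3/4) = 2/3.

2/3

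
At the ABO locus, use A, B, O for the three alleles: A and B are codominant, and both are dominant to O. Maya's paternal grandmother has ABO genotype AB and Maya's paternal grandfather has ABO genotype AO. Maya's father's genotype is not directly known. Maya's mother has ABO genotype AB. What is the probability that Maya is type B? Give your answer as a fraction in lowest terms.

1/4

Maya's father's ABO genotype from AB × AO: 1/4 AA, 1/4 AB, 1/4 AO, 1/4 BO.
Crossing each possibility with the mother AB and summing P(type B): 1/4·0 + 1/4·1/4 + 1/4·1/4 + 1/4·1/2 = 1/4.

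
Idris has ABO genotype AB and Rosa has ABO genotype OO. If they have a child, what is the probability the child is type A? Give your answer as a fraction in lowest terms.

ABO cross AB × OO → offspring phenotypes: 1/2 A, 1/2 B.
So P(type A) = 1/2.

1/2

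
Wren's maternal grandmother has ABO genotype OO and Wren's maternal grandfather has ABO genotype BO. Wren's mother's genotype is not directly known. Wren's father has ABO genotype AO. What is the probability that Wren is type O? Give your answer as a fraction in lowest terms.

Wren's mother's ABO genotype from OO × BO: 1/2 BO, 1/2 OO.
Crossing each possibility with the father AO and summing P(type O): 1/2·1/4 + 1/2·1/2 = 3/8.

3/8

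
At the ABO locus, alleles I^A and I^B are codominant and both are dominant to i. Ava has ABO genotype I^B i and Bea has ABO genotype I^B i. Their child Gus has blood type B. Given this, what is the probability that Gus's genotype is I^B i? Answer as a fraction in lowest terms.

Cross I^B i × I^B i → 1/4 I^B I^B, 1/2 I^B i, 1/4 i i.
Type-B genotypes among offspring: I^B I^B (1/4), I^B i (1/2); total 3/4.
P(I^B i | type B) = (1/2) / (3/4) = 2/3.

2/3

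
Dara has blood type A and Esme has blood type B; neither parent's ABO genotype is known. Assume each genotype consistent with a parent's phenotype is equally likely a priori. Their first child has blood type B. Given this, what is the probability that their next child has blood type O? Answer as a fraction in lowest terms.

1/12

Possible genotypes: Dara ∈ {I^A I^A, I^A i}; Esme ∈ {I^B I^B, I^B i}.
Weight each parental genotype pair by prior × P(type-B child):
  I^A i × I^B I^B: posterior weight 2/3; P(next child type O) = 0.
  I^A i × I^B i: posterior weight 1/3; P(next child type O) = 1/4.
Weighted sum = 1/12.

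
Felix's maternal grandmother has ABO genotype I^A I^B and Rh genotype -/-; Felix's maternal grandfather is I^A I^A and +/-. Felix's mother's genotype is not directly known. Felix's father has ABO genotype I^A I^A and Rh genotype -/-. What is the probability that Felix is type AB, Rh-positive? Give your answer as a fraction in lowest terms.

1/16

Felix's mother's ABO genotype from I^A I^B × I^A I^A: 1/2 I^A I^A, 1/2 I^A I^B.
Crossing each possibility with the father I^A I^A and summing P(type AB): 1/2·0 + 1/2·1/2 = 1/4.
Similarly for Rh via the mother's Rh distribution: P(Rh+) = 1/4.
Independent loci: 1/4 × 1/4 = 1/16.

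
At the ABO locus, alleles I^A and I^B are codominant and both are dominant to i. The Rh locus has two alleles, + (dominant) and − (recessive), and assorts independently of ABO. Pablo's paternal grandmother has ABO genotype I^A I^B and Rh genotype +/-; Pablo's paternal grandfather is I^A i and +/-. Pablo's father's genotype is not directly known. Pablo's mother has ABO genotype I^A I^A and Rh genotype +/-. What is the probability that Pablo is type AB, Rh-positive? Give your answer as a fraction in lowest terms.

Pablo's father's ABO genotype from I^A I^B × I^A i: 1/4 I^A I^A, 1/4 I^A I^B, 1/4 I^A i, 1/4 I^B i.
Crossing each possibility with the mother I^A I^A and summing P(type AB): 1/4·0 + 1/4·1/2 + 1/4·0 + 1/4·1/2 = 1/4.
Similarly for Rh via the father's Rh distribution: P(Rh+) = 3/4.
Independent loci: 1/4 × 3/4 = 3/16.

3/16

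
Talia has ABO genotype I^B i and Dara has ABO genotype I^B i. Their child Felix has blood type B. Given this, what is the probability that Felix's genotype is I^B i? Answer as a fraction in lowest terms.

2/3

Cross I^B i × I^B i → 1/4 I^B I^B, 1/2 I^B i, 1/4 i i.
Type-B genotypes among offspring: I^B I^B (1/4), I^B i (1/2); total 3/4.
P(I^B i | type B) = (1/2) / (3/4) = 2/3.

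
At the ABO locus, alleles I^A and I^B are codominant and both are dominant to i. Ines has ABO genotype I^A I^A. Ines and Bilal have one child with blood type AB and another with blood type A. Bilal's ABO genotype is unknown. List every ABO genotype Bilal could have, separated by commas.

I^A I^B, I^B i

For each candidate genotype of Bilal, check whether crossing it with I^A I^A can produce every observed child phenotype.
  I^A I^A → possible child types {A} ✗
  I^A I^B → possible child types {A, AB} ✓
  I^A i → possible child types {A} ✗
  I^B I^B → possible child types {AB} ✗
  I^B i → possible child types {A, AB} ✓
  i i → possible child types {A} ✗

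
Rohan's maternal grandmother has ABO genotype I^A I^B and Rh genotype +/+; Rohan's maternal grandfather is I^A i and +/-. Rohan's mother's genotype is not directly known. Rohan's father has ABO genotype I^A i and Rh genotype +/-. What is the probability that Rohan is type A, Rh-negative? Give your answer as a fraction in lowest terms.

5/64

Rohan's mother's ABO genotype from I^A I^B × I^A i: 1/4 I^A I^A, 1/4 I^A I^B, 1/4 I^A i, 1/4 I^B i.
Crossing each possibility with the father I^A i and summing P(type A): 1/4·1 + 1/4·1/2 + 1/4·3/4 + 1/4·1/4 = 5/8.
Similarly for Rh via the mother's Rh distribution: P(Rh-) = 1/8.
Independent loci: 5/8 × 1/8 = 5/64.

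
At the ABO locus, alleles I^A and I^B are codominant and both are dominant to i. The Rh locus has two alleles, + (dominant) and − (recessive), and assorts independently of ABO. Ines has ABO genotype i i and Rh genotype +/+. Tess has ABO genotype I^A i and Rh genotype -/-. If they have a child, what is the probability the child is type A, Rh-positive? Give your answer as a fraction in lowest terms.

1/2

ABO cross i i × I^A i → offspring phenotypes: 1/2 O, 1/2 A.
Rh cross +/+ × -/- → 1 Rh+.
Independent loci: P(type A, Rh-positive) = 1/2 × 1 = 1/2.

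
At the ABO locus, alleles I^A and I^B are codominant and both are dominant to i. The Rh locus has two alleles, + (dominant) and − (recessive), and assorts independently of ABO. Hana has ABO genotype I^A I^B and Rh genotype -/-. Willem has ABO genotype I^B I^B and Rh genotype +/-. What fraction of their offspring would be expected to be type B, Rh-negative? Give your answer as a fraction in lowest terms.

ABO cross I^A I^B × I^B I^B → offspring phenotypes: 1/2 B, 1/2 AB.
Rh cross -/- × +/- → 1/2 Rh+, 1/2 Rh-.
Independent loci: P(type B, Rh-negative) = 1/2 × 1/2 = 1/4.

1/4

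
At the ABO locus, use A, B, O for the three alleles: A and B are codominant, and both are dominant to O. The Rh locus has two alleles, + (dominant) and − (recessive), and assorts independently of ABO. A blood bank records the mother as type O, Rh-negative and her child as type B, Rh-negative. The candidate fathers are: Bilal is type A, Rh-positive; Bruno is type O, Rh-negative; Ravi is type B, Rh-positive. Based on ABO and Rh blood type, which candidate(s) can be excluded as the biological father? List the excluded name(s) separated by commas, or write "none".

A candidate is excluded only if no genotype consistent with his phenotype could produce a type B, Rh-negative child with a type O, Rh-negative mother.
Bilal (type A, Rh+): no genotype consistent with that phenotype can produce a type-B Rh- child with a type-O mother.
Bruno (type O, Rh-): no genotype consistent with that phenotype can produce a type-B Rh- child with a type-O mother.

Bilal, Bruno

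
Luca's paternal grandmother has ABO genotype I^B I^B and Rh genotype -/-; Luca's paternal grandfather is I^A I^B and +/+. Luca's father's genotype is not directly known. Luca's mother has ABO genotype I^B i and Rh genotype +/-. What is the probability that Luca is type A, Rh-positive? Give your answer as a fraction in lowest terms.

Luca's father's ABO genotype from I^B I^B × I^A I^B: 1/2 I^A I^B, 1/2 I^B I^B.
Crossing each possibility with the mother I^B i and summing P(type A): 1/2·1/4 + 1/2·0 = 1/8.
Similarly for Rh via the father's Rh distribution: P(Rh+) = 3/4.
Independent loci: 1/8 × 3/4 = 3/32.

3/32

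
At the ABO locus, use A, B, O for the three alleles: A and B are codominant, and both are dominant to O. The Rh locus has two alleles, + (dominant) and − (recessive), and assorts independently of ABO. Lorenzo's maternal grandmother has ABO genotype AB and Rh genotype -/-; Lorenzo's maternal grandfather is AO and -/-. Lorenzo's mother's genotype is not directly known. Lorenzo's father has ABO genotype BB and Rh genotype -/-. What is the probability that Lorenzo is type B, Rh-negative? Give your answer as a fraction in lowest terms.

1/2

Lorenzo's mother's ABO genotype from AB × AO: 1/4 AA, 1/4 AB, 1/4 AO, 1/4 BO.
Crossing each possibility with the father BB and summing P(type B): 1/4·0 + 1/4·1/2 + 1/4·1/2 + 1/4·1 = 1/2.
Similarly for Rh via the mother's Rh distribution: P(Rh-) = 1.
Independent loci: 1/2 × 1 = 1/2.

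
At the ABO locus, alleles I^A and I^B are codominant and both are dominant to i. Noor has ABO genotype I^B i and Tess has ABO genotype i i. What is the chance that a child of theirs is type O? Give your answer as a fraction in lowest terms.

1/2

ABO cross I^B i × i i → offspring phenotypes: 1/2 O, 1/2 B.
So P(type O) = 1/2.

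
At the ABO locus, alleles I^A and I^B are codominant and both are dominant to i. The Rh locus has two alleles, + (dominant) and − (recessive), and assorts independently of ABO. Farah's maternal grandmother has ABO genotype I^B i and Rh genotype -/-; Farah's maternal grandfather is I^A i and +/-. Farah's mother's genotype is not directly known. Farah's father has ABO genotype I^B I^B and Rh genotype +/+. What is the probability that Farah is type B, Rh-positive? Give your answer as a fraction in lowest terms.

3/4

Farah's mother's ABO genotype from I^B i × I^A i: 1/4 I^A I^B, 1/4 I^A i, 1/4 I^B i, 1/4 i i.
Crossing each possibility with the father I^B I^B and summing P(type B): 1/4·1/2 + 1/4·1/2 + 1/4·1 + 1/4·1 = 3/4.
Similarly for Rh via the mother's Rh distribution: P(Rh+) = 1.
Independent loci: 3/4 × 1 = 3/4.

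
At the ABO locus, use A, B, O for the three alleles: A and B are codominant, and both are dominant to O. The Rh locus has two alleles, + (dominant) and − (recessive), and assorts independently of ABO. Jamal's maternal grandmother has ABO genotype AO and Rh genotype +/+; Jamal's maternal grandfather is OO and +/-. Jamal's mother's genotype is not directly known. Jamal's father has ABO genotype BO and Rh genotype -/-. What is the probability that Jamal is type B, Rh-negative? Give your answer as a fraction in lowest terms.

Jamal's mother's ABO genotype from AO × OO: 1/2 AO, 1/2 OO.
Crossing each possibility with the father BO and summing P(type B): 1/2·1/4 + 1/2·1/2 = 3/8.
Similarly for Rh via the mother's Rh distribution: P(Rh-) = 1/4.
Independent loci: 3/8 × 1/4 = 3/32.

3/32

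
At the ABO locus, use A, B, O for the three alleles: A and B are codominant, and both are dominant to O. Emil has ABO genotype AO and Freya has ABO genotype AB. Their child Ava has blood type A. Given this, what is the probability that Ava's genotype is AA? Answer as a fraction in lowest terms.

1/2

Cross AO × AB → 1/4 AA, 1/4 AB, 1/4 AO, 1/4 BO.
Type-A genotypes among offspring: AA (1/4), AO (1/4); total 1/2.
P(AA | type A) = (1/4) / (1/2) = 1/2.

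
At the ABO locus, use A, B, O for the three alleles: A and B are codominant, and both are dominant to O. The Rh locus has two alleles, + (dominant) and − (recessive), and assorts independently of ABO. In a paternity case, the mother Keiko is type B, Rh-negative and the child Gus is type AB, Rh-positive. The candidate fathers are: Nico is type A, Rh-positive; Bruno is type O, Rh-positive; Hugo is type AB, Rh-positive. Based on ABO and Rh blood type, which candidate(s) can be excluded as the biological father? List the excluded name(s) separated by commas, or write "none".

A candidate is excluded only if no genotype consistent with his phenotype could produce a type AB, Rh-positive child with a type B, Rh-negative mother.
Bruno (type O, Rh+): no genotype consistent with that phenotype can produce a type-AB Rh+ child with a type-B mother.

Bruno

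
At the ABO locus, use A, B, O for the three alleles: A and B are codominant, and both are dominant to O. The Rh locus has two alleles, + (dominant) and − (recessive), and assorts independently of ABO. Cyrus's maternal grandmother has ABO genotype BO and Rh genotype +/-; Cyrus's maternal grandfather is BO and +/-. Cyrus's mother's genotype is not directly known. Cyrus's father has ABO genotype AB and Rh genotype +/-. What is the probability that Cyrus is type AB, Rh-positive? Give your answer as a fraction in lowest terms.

Cyrus's mother's ABO genotype from BO × BO: 1/4 BB, 1/2 BO, 1/4 OO.
Crossing each possibility with the father AB and summing P(type AB): 1/4·1/2 + 1/2·1/4 + 1/4·0 = 1/4.
Similarly for Rh via the mother's Rh distribution: P(Rh+) = 3/4.
Independent loci: 1/4 × 3/4 = 3/16.

3/16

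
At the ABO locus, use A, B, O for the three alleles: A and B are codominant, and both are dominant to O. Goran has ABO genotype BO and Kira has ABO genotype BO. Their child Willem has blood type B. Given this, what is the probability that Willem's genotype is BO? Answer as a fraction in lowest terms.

2/3

Cross BO × BO → 1/4 BB, 1/2 BO, 1/4 OO.
Type-B genotypes among offspring: BB (1/4), BO (1/2); total 3/4.
P(BO | type B) = (1/2) / (3/4) = 2/3.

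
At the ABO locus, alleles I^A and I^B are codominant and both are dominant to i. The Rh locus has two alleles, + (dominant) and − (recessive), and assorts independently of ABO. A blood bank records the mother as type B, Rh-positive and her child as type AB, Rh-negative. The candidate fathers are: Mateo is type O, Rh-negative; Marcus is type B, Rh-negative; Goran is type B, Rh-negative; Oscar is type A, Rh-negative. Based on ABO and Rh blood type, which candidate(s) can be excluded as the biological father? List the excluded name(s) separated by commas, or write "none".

Mateo, Marcus, Goran

A candidate is excluded only if no genotype consistent with his phenotype could produce a type AB, Rh-negative child with a type B, Rh-positive mother.
Mateo (type O, Rh-): no genotype consistent with that phenotype can produce a type-AB Rh- child with a type-B mother.
Marcus (type B, Rh-): no genotype consistent with that phenotype can produce a type-AB Rh- child with a type-B mother.
Goran (type B, Rh-): no genotype consistent with that phenotype can produce a type-AB Rh- child with a type-B mother.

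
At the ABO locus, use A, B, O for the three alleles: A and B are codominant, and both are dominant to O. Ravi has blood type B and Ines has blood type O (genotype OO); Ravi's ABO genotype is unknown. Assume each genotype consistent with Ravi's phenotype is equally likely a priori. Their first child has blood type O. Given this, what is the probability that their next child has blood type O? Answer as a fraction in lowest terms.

Possible genotypes: Ravi ∈ {BB, BO}; Ines ∈ {OO}.
Weight each parental genotype pair by prior × P(type-O child):
  BO × OO: posterior weight 1; P(next child type O) = 1/2.
Weighted sum = 1/2.

1/2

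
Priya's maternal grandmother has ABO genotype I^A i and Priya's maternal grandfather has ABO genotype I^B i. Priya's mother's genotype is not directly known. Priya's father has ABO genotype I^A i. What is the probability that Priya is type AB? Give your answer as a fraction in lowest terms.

1/8

Priya's mother's ABO genotype from I^A i × I^B i: 1/4 I^A I^B, 1/4 I^A i, 1/4 I^B i, 1/4 i i.
Crossing each possibility with the father I^A i and summing P(type AB): 1/4·1/4 + 1/4·0 + 1/4·1/4 + 1/4·0 = 1/8.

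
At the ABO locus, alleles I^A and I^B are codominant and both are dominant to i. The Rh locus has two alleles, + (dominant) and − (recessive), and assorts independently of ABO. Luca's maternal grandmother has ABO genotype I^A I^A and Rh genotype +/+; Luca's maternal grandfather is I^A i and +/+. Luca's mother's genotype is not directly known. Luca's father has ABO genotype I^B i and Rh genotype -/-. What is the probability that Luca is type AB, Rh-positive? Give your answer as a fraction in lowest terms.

3/8

Luca's mother's ABO genotype from I^A I^A × I^A i: 1/2 I^A I^A, 1/2 I^A i.
Crossing each possibility with the father I^B i and summing P(type AB): 1/2·1/2 + 1/2·1/4 = 3/8.
Similarly for Rh via the mother's Rh distribution: P(Rh+) = 1.
Independent loci: 3/8 × 1 = 3/8.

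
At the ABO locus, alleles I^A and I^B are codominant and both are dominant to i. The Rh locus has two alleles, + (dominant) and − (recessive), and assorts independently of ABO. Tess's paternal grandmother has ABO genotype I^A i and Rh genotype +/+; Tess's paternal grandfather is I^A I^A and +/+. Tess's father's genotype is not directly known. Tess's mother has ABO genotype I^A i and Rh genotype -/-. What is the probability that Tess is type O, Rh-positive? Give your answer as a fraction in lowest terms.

Tess's father's ABO genotype from I^A i × I^A I^A: 1/2 I^A I^A, 1/2 I^A i.
Crossing each possibility with the mother I^A i and summing P(type O): 1/2·0 + 1/2·1/4 = 1/8.
Similarly for Rh via the father's Rh distribution: P(Rh+) = 1.
Independent loci: 1/8 × 1 = 1/8.

1/8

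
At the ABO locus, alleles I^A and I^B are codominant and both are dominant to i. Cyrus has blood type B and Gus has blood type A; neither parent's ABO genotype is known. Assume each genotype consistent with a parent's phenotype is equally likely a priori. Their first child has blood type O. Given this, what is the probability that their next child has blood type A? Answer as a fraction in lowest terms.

1/4

Possible genotypes: Cyrus ∈ {I^B I^B, I^B i}; Gus ∈ {I^A I^A, I^A i}.
Weight each parental genotype pair by prior × P(type-O child):
  I^B i × I^A i: posterior weight 1; P(next child type A) = 1/4.
Weighted sum = 1/4.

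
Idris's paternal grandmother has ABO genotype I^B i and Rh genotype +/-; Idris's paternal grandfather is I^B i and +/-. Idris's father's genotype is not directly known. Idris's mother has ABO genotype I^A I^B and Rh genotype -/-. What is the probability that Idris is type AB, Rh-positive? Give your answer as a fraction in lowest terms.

Idris's father's ABO genotype from I^B i × I^B i: 1/4 I^B I^B, 1/2 I^B i, 1/4 i i.
Crossing each possibility with the mother I^A I^B and summing P(type AB): 1/4·1/2 + 1/2·1/4 + 1/4·0 = 1/4.
Similarly for Rh via the father's Rh distribution: P(Rh+) = 1/2.
Independent loci: 1/4 × 1/2 = 1/8.

1/8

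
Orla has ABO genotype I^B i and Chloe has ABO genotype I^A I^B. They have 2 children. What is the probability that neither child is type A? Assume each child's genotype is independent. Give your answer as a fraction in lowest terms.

ABO cross I^B i × I^A I^B → 1/4 A, 1/2 B, 1/4 AB.
So P(type A) = 1/4 per child.
P(not type A) = 3/4 for one child; (3/4)^2 = 9/16.

9/16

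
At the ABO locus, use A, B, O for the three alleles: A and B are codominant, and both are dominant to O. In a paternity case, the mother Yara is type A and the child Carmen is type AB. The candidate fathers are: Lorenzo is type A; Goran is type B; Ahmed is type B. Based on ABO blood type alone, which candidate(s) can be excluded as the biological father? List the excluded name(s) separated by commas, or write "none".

Lorenzo

A candidate is excluded only if no genotype consistent with his phenotype could produce a type AB child with a type A mother.
Lorenzo (type A): no genotype consistent with that phenotype can produce a type-AB child with a type-A mother.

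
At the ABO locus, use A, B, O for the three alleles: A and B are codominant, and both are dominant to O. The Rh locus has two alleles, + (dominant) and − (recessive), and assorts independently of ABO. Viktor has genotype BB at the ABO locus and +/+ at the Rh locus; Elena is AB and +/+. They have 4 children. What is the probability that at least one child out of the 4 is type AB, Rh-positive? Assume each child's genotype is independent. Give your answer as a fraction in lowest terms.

ABO cross BB × AB → 1/2 B, 1/2 AB.
Rh cross +/+ × +/+ → 1 Rh+; so P(type AB, Rh-positive) = 1/2 × 1 = 1/2 per child.
P(none) = (1/2)^4 = 1/16; P(at least one) = 1 − 1/16 = 15/16.

15/16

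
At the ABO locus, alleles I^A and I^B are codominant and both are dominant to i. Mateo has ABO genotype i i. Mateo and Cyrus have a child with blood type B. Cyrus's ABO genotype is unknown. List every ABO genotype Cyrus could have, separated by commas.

I^A I^B, I^B I^B, I^B i

For each candidate genotype of Cyrus, check whether crossing it with i i can produce every observed child phenotype.
  I^A I^A → possible child types {A} ✗
  I^A I^B → possible child types {A, B} ✓
  I^A i → possible child types {O, A} ✗
  I^B I^B → possible child types {B} ✓
  I^B i → possible child types {O, B} ✓
  i i → possible child types {O} ✗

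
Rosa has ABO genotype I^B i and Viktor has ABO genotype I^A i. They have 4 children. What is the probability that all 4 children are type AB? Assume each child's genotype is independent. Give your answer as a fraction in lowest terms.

ABO cross I^B i × I^A i → 1/4 O, 1/4 A, 1/4 B, 1/4 AB.
So P(type AB) = 1/4 per child.
All 4 independent: (1/4)^4 = 1/256.

1/256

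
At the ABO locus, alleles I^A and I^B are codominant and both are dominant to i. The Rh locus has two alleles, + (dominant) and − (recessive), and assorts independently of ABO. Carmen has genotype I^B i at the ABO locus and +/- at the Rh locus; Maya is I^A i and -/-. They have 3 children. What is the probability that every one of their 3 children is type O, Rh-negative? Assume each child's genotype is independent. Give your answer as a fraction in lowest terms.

1/512

ABO cross I^B i × I^A i → 1/4 O, 1/4 A, 1/4 B, 1/4 AB.
Rh cross +/- × -/- → 1/2 Rh+, 1/2 Rh-; so P(type O, Rh-negative) = 1/4 × 1/2 = 1/8 per child.
All 3 independent: (1/8)^3 = 1/512.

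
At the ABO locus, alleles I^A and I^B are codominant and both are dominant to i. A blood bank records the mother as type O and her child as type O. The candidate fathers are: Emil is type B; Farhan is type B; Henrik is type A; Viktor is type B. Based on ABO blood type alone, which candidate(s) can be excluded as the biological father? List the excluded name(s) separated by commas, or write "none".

none

A candidate is excluded only if no genotype consistent with his phenotype could produce a type O child with a type O mother.
Every candidate has at least one consistent genotype combination, so none can be excluded.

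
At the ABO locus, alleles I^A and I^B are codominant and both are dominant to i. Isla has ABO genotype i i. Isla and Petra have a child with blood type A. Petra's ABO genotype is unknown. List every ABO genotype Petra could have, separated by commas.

I^A I^A, I^A I^B, I^A i

For each candidate genotype of Petra, check whether crossing it with i i can produce every observed child phenotype.
  I^A I^A → possible child types {A} ✓
  I^A I^B → possible child types {A, B} ✓
  I^A i → possible child types {O, A} ✓
  I^B I^B → possible child types {B} ✗
  I^B i → possible child types {O, B} ✗
  i i → possible child types {O} ✗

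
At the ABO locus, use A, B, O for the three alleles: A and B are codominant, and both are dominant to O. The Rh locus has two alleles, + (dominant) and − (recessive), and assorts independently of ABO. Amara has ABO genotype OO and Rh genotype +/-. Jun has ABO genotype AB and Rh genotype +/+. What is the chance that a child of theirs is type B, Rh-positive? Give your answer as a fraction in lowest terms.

ABO cross OO × AB → offspring phenotypes: 1/2 A, 1/2 B.
Rh cross +/- × +/+ → 1 Rh+.
Independent loci: P(type B, Rh-positive) = 1/2 × 1 = 1/2.

1/2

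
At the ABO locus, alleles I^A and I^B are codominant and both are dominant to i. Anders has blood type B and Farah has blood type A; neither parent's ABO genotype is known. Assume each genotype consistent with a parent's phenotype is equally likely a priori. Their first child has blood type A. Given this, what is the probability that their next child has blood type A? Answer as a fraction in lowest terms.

5/12

Possible genotypes: Anders ∈ {I^B I^B, I^B i}; Farah ∈ {I^A I^A, I^A i}.
Weight each parental genotype pair by prior × P(type-A child):
  I^B i × I^A I^A: posterior weight 2/3; P(next child type A) = 1/2.
  I^B i × I^A i: posterior weight 1/3; P(next child type A) = 1/4.
Weighted sum = 5/12.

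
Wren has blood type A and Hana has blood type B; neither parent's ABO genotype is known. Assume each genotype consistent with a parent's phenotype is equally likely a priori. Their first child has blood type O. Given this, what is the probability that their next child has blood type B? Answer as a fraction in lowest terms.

1/4

Possible genotypes: Wren ∈ {AA, AO}; Hana ∈ {BB, BO}.
Weight each parental genotype pair by prior × P(type-O child):
  AO × BO: posterior weight 1; P(next child type B) = 1/4.
Weighted sum = 1/4.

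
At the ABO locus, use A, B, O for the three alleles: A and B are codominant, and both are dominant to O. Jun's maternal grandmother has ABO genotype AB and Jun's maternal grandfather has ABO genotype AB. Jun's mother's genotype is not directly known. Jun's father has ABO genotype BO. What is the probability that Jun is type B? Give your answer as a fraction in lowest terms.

Jun's mother's ABO genotype from AB × AB: 1/4 AA, 1/2 AB, 1/4 BB.
Crossing each possibility with the father BO and summing P(type B): 1/4·0 + 1/2·1/2 + 1/4·1 = 1/2.

1/2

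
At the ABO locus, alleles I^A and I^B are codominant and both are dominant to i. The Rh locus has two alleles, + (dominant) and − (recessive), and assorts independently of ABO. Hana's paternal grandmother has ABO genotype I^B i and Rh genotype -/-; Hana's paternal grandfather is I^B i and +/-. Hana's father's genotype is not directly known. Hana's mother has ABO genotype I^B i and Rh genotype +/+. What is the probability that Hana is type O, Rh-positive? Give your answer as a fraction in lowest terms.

Hana's father's ABO genotype from I^B i × I^B i: 1/4 I^B I^B, 1/2 I^B i, 1/4 i i.
Crossing each possibility with the mother I^B i and summing P(type O): 1/4·0 + 1/2·1/4 + 1/4·1/2 = 1/4.
Similarly for Rh via the father's Rh distribution: P(Rh+) = 1.
Independent loci: 1/4 × 1 = 1/4.

1/4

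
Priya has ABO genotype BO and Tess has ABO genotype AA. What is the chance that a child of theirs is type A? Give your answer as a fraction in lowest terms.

ABO cross BO × AA → offspring phenotypes: 1/2 A, 1/2 AB.
So P(type A) = 1/2.

1/2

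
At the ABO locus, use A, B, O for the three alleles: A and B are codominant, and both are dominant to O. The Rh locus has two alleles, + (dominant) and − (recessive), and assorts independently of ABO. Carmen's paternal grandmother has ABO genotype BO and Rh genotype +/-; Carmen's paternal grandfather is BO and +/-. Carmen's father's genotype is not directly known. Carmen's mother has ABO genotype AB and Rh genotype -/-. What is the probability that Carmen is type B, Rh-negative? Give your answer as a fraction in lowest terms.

Carmen's father's ABO genotype from BO × BO: 1/4 BB, 1/2 BO, 1/4 OO.
Crossing each possibility with the mother AB and summing P(type B): 1/4·1/2 + 1/2·1/2 + 1/4·1/2 = 1/2.
Similarly for Rh via the father's Rh distribution: P(Rh-) = 1/2.
Independent loci: 1/2 × 1/2 = 1/4.

1/4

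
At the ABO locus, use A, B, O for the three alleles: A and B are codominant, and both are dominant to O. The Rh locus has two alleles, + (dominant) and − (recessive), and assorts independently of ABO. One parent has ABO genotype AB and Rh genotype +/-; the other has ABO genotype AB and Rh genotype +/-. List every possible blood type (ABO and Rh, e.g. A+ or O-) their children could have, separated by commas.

A+, A-, B+, B-, AB+, AB-

Gametes from AB × AB give offspring ABO genotypes AA, AB, BB, i.e. phenotypes A, B, AB.
Rh cross +/- × +/- → phenotypes Rh+, Rh-.
Combining independently: A+, A-, B+, B-, AB+, AB-.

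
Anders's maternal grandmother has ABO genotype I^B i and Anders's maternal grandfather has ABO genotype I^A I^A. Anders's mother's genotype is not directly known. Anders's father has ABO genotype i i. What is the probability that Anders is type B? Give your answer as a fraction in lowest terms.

Anders's mother's ABO genotype from I^B i × I^A I^A: 1/2 I^A I^B, 1/2 I^A i.
Crossing each possibility with the father i i and summing P(type B): 1/2·1/2 + 1/2·0 = 1/4.

1/4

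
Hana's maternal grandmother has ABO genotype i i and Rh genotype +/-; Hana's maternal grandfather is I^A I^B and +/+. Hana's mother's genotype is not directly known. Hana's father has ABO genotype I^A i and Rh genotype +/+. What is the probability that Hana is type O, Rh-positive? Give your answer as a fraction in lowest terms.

Hana's mother's ABO genotype from i i × I^A I^B: 1/2 I^A i, 1/2 I^B i.
Crossing each possibility with the father I^A i and summing P(type O): 1/2·1/4 + 1/2·1/4 = 1/4.
Similarly for Rh via the mother's Rh distribution: P(Rh+) = 1.
Independent loci: 1/4 × 1 = 1/4.

1/4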